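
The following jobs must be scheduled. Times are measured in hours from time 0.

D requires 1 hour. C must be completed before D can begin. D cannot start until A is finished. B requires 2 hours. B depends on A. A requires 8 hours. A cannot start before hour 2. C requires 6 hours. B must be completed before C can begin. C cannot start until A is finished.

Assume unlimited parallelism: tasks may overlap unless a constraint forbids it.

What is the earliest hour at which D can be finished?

After its own release at hour 2, A can start at hour 2 and finishes at hour 10.
After A (finishes hour 10), B can start at hour 10 and finishes at hour 12.
C cannot start until B (finishes hour 12); A (finishes hour 10). The controlling bound is hour 12, so C finishes at 12 + 6 = hour 18.
For D: C (finishes hour 18); A (finishes hour 10). Taking the maximum gives a start of hour 18, and it finishes at 18 + 1 = hour 19.

19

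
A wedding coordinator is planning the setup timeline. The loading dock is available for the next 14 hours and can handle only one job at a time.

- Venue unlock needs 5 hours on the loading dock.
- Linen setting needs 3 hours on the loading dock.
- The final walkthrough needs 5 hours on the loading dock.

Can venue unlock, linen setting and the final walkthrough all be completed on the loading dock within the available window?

Yes

Running back to back, the jobs need 5 + 3 + 5 = 13 hours on the loading dock.
Since 13 ≤ 14, they fit within the window.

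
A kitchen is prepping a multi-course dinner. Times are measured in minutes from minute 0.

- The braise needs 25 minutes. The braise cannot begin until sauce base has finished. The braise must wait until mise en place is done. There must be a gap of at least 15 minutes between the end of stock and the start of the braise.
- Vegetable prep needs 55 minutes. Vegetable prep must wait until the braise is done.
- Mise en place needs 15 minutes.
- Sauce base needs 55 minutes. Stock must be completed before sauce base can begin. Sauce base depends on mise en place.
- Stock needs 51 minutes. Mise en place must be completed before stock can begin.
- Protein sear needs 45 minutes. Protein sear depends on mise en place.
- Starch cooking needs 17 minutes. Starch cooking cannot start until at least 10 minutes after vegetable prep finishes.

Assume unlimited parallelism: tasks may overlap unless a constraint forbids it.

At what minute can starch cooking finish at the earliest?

Nothing blocks mise en place, so it runs from minute 0 to minute 15.
After mise en place (finishes minute 15), stock can start at minute 15 and finishes at minute 66.
Sauce base cannot start until stock (finishes minute 66); mise en place (finishes minute 15). The controlling bound is minute 66, so sauce base finishes at 66 + 55 = minute 121.
The braise cannot start until sauce base (finishes minute 121); mise en place (finishes minute 15); stock (finishes minute 66, plus 15-minute gap → minute 81). The controlling bound is minute 121, so the braise finishes at 121 + 25 = minute 146.
Vegetable prep waits on the braise (finishes minute 146), so it starts at minute 146 and finishes at 146 + 55 = minute 201.
Starch cooking waits on vegetable prep (finishes minute 201, plus 10-minute gap → minute 211), so it starts at minute 211 and finishes at 211 + 17 = minute 228.

228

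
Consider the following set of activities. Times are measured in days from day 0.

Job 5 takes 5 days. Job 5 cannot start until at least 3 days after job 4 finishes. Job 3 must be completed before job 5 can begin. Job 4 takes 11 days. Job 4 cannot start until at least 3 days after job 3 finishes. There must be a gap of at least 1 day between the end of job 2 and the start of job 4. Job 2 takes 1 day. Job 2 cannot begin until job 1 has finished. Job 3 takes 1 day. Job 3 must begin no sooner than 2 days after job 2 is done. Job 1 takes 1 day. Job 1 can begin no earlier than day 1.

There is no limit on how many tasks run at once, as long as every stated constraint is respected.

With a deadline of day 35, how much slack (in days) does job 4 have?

7

Job 1 cannot begin until its own release at day 1. It runs from day 1 to 1 + 1 = day 2.
Job 2 waits on job 1 (finishes day 2), so it starts at day 2 and finishes at 2 + 1 = day 3.
Job 3 waits on job 2 (finishes day 3, plus 2-day gap → day 5), so it starts at day 5 and finishes at 5 + 1 = day 6.
Job 4 needs all of job 3 (finishes day 6, plus 3-day gap → day 9); job 2 (finishes day 3, plus 1-day gap → day 4). That puts its earliest start at day 9; it finishes at 9 + 11 = day 20.

Working backward from the deadline:
Nothing follows job 5; the deadline of day 35 is its only limit. It must start by 35 − 5 = day 30.
Job 4 feeds into job 5 (must start by day 30, minus 3-day gap → day 27); so job 4 must finish by day 27 and therefore start by day 16.
So job 4 can start as early as day 9 and as late as day 16, giving 16 − 9 = 7 days of slack.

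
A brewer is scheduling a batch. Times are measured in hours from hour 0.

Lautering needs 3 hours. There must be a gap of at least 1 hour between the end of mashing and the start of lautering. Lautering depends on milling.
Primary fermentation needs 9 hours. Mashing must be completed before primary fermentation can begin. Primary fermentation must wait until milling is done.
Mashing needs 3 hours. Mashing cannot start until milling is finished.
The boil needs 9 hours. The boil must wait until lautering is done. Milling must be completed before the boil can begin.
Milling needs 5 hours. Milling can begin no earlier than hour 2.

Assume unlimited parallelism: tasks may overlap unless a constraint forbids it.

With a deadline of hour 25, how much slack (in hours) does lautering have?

2

Milling cannot begin until its own release at hour 2. It runs from hour 2 to 2 + 5 = hour 7.
Mashing cannot begin until milling (finishes hour 7). It runs from hour 7 to 7 + 3 = hour 10.
For lautering: mashing (finishes hour 10, plus 1-hour gap → hour 11); milling (finishes hour 7). Taking the maximum gives a start of hour 11, and it finishes at 11 + 3 = hour 14.

Working backward from the deadline:
The boil has no dependents, so it just needs to finish by hour 25. Starting by 25 − 9 = hour 16 achieves that.
Since the boil (must start by hour 16) depends on it, lautering must finish by hour 16. Backing off its 3-hour duration gives a latest start of hour 13.
So lautering can start as early as hour 11 and as late as hour 13, giving 13 − 11 = 2 hours of slack.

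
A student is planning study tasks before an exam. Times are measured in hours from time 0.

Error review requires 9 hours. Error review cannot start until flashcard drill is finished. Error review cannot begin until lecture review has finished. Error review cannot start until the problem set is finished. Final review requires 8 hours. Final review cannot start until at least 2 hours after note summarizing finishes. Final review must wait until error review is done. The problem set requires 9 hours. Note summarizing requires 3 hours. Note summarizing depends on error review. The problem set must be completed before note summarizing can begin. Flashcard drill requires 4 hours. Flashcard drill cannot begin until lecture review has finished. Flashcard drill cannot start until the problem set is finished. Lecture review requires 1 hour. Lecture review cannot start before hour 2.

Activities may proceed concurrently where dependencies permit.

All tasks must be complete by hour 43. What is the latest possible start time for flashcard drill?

17

Final review has no dependents, so it just needs to finish by hour 43. Starting by 43 − 8 = hour 35 achieves that.
Note summarizing feeds into final review (must start by hour 35, minus 2-hour gap → hour 33); so note summarizing must finish by hour 33 and therefore start by hour 30.
For error review: note summarizing (must start by hour 30); final review (must start by hour 35). The most restrictive is hour 30; with a 9-hour duration, error review must start by hour 21.
Flashcard drill feeds into error review (must start by hour 21); so flashcard drill must finish by hour 21 and therefore start by hour 17.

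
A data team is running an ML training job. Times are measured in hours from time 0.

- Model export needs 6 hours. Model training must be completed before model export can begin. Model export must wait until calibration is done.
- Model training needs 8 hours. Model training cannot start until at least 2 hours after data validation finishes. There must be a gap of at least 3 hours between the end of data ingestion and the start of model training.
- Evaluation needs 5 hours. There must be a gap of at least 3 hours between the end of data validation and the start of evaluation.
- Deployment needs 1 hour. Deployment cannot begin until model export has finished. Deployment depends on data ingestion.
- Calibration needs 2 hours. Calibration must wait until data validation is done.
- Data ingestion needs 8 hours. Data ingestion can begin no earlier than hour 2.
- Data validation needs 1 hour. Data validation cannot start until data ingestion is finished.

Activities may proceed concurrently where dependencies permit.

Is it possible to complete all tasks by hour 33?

Yes

Data ingestion cannot begin until its own release at hour 2. It runs from hour 2 to 2 + 8 = hour 10.
After data ingestion (finishes hour 10), data validation can start at hour 10 and finishes at hour 11.
Calibration waits on data validation (finishes hour 11), so it starts at hour 11 and finishes at 11 + 2 = hour 13.
Evaluation cannot begin until data validation (finishes hour 11, plus 3-hour gap → hour 14). It runs from hour 14 to 14 + 5 = hour 19.
Model training has to wait for data validation (finishes hour 11, plus 2-hour gap → hour 13); data ingestion (finishes hour 10, plus 3-hour gap → hour 13). The latest of these is hour 13, so model training runs hour 13 to 13 + 8 = hour 21.
For model export: model training (finishes hour 21); calibration (finishes hour 13). Taking the maximum gives a start of hour 21, and it finishes at 21 + 6 = hour 27.
Deployment has to wait for model export (finishes hour 27); data ingestion (finishes hour 10). The latest of these is hour 27, so deployment runs hour 27 to 27 + 1 = hour 28.
Every task is finished by hour 28, which is no later than the deadline of 33, so the schedule is feasible.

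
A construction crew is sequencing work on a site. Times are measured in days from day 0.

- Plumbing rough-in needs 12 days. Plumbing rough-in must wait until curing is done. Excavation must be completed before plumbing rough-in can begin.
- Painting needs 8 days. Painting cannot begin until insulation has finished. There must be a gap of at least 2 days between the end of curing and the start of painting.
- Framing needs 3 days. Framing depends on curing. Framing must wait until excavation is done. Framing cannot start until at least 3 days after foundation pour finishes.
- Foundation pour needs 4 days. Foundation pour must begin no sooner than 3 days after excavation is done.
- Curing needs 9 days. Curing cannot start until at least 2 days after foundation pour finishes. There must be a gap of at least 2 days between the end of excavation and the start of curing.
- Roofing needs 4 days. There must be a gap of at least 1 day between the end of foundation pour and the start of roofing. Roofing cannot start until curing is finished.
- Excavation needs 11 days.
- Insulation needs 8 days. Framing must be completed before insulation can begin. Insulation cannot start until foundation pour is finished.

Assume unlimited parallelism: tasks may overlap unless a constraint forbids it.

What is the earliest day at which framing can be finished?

32

Nothing blocks excavation, so it runs from day 0 to day 11.
Foundation pour cannot begin until excavation (finishes day 11, plus 3-day gap → day 14). It runs from day 14 to 14 + 4 = day 18.
Curing needs all of foundation pour (finishes day 18, plus 2-day gap → day 20); excavation (finishes day 11, plus 2-day gap → day 13). That puts its earliest start at day 20; it finishes at 20 + 9 = day 29.
Framing needs all of curing (finishes day 29); excavation (finishes day 11); foundation pour (finishes day 18, plus 3-day gap → day 21). That puts its earliest start at day 29; it finishes at 29 + 3 = day 32.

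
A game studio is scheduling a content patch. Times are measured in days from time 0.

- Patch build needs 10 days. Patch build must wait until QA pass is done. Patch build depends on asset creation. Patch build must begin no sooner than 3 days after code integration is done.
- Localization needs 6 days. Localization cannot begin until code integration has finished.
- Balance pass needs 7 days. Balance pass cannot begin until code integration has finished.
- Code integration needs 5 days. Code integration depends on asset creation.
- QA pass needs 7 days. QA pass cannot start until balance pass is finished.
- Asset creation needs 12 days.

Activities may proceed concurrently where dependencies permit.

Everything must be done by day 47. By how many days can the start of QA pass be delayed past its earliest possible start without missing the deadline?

6

Asset creation has no prerequisites, so it starts at day 0 and finishes at day 12.
Code integration waits on asset creation (finishes day 12), so it starts at day 12 and finishes at 12 + 5 = day 17.
Balance pass cannot begin until code integration (finishes day 17). It runs from day 17 to 17 + 7 = day 24.
QA pass cannot begin until balance pass (finishes day 24). It runs from day 24 to 24 + 7 = day 31.

Working backward from the deadline:
Patch build must finish by day 47; it takes 10 days, so it must start by 47 − 10 = day 37.
QA pass feeds into patch build (must start by day 37); so QA pass must finish by day 37 and therefore start by day 30.
So QA pass can start as early as day 24 and as late as day 30, giving 30 − 24 = 6 days of slack.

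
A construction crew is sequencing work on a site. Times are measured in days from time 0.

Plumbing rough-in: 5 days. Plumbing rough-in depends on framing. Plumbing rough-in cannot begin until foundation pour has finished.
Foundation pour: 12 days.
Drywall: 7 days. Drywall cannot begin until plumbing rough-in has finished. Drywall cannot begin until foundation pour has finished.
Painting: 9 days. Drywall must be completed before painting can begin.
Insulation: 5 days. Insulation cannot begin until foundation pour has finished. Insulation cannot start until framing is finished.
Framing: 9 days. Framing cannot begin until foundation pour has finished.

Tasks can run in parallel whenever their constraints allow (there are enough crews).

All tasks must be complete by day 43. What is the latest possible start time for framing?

13

Painting has no dependents, so it just needs to finish by day 43. Starting by 43 − 9 = day 34 achieves that.
Drywall has to be done before painting (must start by day 34). That means finishing by day 34, i.e. starting by 34 − 7 = day 27.
Since drywall (must start by day 27) depends on it, plumbing rough-in must finish by day 27. Backing off its 5-day duration gives a latest start of day 22.
Insulation has no dependents, so it just needs to finish by day 43. Starting by 43 − 5 = day 38 achieves that.
Framing feeds plumbing rough-in (must start by day 22); insulation (must start by day 38). Taking the minimum, framing must finish by day 22 and start by 22 − 9 = day 13.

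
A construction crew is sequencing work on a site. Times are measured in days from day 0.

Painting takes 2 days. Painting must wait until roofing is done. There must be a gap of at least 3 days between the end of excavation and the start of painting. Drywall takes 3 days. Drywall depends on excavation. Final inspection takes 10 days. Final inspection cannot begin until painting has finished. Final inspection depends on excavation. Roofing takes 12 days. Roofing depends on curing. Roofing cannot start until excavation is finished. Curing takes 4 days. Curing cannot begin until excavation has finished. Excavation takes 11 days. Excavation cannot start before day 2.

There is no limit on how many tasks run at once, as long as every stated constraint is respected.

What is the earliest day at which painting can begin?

Excavation waits on its own release at day 2, so it starts at day 2 and finishes at 2 + 11 = day 13.
Curing cannot begin until excavation (finishes day 13). It runs from day 13 to 13 + 4 = day 17.
Roofing has to wait for curing (finishes day 17); excavation (finishes day 13). The latest of these is day 17, so roofing runs day 17 to 17 + 12 = day 29.
Painting waits on roofing (finishes day 29); excavation (finishes day 13, plus 3-day gap → day 16). The latest of these is day 29, which is the earliest painting can start.

29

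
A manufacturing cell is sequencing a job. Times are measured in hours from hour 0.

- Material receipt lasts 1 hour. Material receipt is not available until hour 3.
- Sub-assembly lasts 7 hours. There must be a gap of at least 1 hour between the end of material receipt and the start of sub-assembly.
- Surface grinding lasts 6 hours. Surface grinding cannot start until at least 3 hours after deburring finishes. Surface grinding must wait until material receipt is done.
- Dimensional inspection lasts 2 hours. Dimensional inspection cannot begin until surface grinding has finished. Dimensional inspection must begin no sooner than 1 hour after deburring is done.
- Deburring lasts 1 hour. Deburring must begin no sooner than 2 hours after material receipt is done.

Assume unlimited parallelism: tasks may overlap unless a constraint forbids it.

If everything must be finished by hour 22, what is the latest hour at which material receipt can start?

7

Dimensional inspection must finish by hour 22; it takes 2 hours, so it must start by 22 − 2 = hour 20.
Surface grinding feeds into dimensional inspection (must start by hour 20); so surface grinding must finish by hour 20 and therefore start by hour 14.
Deburring has several dependents: surface grinding (must start by hour 14, minus 3-hour gap → hour 11); dimensional inspection (must start by hour 20, minus 1-hour gap → hour 19). The earliest of those limits is hour 11, so deburring must start by 11 − 1 = hour 10.
Sub-assembly has no dependents, so it just needs to finish by hour 22. Starting by 22 − 7 = hour 15 achieves that.
Material receipt must finish in time for deburring (must start by hour 10, minus 2-hour gap → hour 8); surface grinding (must start by hour 14); sub-assembly (must start by hour 15, minus 1-hour gap → hour 14). The tightest is hour 8, so material receipt must start by 8 − 1 = hour 7.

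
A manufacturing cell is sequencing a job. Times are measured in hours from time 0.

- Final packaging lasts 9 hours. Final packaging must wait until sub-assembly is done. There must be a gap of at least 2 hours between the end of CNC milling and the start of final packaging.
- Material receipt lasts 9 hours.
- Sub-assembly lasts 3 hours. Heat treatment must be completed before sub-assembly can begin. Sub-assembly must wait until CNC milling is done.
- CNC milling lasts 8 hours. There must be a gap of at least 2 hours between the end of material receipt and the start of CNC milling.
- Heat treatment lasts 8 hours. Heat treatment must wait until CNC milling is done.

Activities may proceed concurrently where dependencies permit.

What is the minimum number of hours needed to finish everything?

39

Material receipt has no prerequisites, so it starts at hour 0 and finishes at hour 9.
CNC milling cannot begin until material receipt (finishes hour 9, plus 2-hour gap → hour 11). It runs from hour 11 to 11 + 8 = hour 19.
Heat treatment cannot begin until CNC milling (finishes hour 19). It runs from hour 19 to 19 + 8 = hour 27.
Sub-assembly needs all of heat treatment (finishes hour 27); CNC milling (finishes hour 19). That puts its earliest start at hour 27; it finishes at 27 + 3 = hour 30.
Final packaging needs all of sub-assembly (finishes hour 30); CNC milling (finishes hour 19, plus 2-hour gap → hour 21). That puts its earliest start at hour 30; it finishes at 30 + 9 = hour 39.
All tasks are finished once the last one completes. Finish times: Material receipt at 9, CNC milling at 19, Heat treatment at 27, Sub-assembly at 30, Final packaging at 39. The latest is hour 39.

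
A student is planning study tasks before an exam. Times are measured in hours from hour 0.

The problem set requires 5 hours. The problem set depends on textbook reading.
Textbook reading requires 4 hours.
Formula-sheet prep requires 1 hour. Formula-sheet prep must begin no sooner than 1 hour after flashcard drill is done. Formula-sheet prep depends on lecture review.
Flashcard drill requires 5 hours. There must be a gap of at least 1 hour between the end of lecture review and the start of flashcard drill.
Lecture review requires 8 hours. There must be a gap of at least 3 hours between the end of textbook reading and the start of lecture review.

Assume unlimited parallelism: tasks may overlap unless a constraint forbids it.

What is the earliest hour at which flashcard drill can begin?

Textbook reading has no prerequisites, so it starts at hour 0 and finishes at hour 4.
Lecture review waits on textbook reading (finishes hour 4, plus 3-hour gap → hour 7), so it starts at hour 7 and finishes at 7 + 8 = hour 15.
Flashcard drill waits on lecture review (finishes hour 15, plus 1-hour gap → hour 16), so the earliest it can start is hour 16.

16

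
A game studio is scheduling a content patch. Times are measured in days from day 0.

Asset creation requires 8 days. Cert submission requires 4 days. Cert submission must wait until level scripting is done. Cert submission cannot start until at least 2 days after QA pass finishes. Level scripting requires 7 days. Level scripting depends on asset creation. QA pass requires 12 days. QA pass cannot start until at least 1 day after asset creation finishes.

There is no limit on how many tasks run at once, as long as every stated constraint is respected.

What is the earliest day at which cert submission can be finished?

Asset creation has no prerequisites, so it starts at day 0 and finishes at day 8.
After asset creation (finishes day 8, plus 1-day gap → day 9), QA pass can start at day 9 and finishes at day 21.
Level scripting waits on asset creation (finishes day 8), so it starts at day 8 and finishes at 8 + 7 = day 15.
For cert submission: level scripting (finishes day 15); QA pass (finishes day 21, plus 2-day gap → day 23). Taking the maximum gives a start of day 23, and it finishes at 23 + 4 = day 27.

27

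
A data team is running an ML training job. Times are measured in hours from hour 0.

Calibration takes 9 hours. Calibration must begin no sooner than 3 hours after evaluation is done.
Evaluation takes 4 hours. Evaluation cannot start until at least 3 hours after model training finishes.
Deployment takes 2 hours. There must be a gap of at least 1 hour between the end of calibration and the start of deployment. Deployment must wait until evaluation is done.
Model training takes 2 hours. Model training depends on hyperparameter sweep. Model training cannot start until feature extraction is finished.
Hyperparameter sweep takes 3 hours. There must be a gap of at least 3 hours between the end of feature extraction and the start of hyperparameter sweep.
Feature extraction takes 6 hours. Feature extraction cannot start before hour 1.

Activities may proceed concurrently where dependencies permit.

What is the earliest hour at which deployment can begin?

After its own release at hour 1, feature extraction can start at hour 1 and finishes at hour 7.
After feature extraction (finishes hour 7, plus 3-hour gap → hour 10), hyperparameter sweep can start at hour 10 and finishes at hour 13.
Model training cannot start until hyperparameter sweep (finishes hour 13); feature extraction (finishes hour 7). The controlling bound is hour 13, so model training finishes at 13 + 2 = hour 15.
After model training (finishes hour 15, plus 3-hour gap → hour 18), evaluation can start at hour 18 and finishes at hour 22.
Calibration waits on evaluation (finishes hour 22, plus 3-hour gap → hour 25), so it starts at hour 25 and finishes at 25 + 9 = hour 34.
Deployment waits on calibration (finishes hour 34, plus 1-hour gap → hour 35); evaluation (finishes hour 22). The latest of these is hour 35, which is the earliest deployment can start.

35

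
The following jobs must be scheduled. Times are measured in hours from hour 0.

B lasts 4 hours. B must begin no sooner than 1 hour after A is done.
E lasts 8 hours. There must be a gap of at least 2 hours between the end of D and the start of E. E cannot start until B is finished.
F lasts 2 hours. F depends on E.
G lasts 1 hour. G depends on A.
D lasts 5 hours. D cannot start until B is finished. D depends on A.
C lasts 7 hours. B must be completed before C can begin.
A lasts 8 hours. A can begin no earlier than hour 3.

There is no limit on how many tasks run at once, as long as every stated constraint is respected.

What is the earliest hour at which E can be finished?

After its own release at hour 3, A can start at hour 3 and finishes at hour 11.
B waits on A (finishes hour 11, plus 1-hour gap → hour 12), so it starts at hour 12 and finishes at 12 + 4 = hour 16.
D needs all of B (finishes hour 16); A (finishes hour 11). That puts its earliest start at hour 16; it finishes at 16 + 5 = hour 21.
For E: D (finishes hour 21, plus 2-hour gap → hour 23); B (finishes hour 16). Taking the maximum gives a start of hour 23, and it finishes at 23 + 8 = hour 31.

31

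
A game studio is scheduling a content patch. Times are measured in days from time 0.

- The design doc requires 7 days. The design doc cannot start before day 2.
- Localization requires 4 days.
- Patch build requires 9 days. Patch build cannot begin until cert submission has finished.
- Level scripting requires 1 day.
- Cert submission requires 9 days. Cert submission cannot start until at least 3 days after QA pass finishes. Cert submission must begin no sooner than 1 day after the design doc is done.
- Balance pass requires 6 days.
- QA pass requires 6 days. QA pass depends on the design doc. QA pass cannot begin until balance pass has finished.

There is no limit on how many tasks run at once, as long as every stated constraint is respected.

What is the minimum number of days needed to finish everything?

Localization can start immediately at day 0; it finishes at day 4.
Balance pass can start immediately at day 0; it finishes at day 6.
Level scripting has no prerequisites, so it starts at day 0 and finishes at day 1.
The design doc cannot begin until its own release at day 2. It runs from day 2 to 2 + 7 = day 9.
QA pass has to wait for the design doc (finishes day 9); balance pass (finishes day 6). The latest of these is day 9, so QA pass runs day 9 to 9 + 6 = day 15.
Cert submission has to wait for QA pass (finishes day 15, plus 3-day gap → day 18); the design doc (finishes day 9, plus 1-day gap → day 10). The latest of these is day 18, so cert submission runs day 18 to 18 + 9 = day 27.
Patch build waits on cert submission (finishes day 27), so it starts at day 27 and finishes at 27 + 9 = day 36.
All tasks are finished once the last one completes. Finish times: The design doc at 9, Level scripting at 1, Balance pass at 6, Localization at 4, QA pass at 15, Cert submission at 27, Patch build at 36. The latest is day 36.

36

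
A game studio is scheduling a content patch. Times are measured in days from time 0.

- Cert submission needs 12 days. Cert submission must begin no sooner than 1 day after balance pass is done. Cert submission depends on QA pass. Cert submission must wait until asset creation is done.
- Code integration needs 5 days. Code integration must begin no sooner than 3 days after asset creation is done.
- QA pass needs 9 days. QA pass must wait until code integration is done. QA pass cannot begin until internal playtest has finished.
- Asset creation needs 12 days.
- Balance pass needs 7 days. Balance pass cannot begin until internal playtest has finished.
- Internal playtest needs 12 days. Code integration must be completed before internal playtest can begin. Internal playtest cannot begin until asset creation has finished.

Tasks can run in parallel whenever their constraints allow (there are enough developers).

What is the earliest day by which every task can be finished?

53

Nothing blocks asset creation, so it runs from day 0 to day 12.
After asset creation (finishes day 12, plus 3-day gap → day 15), code integration can start at day 15 and finishes at day 20.
Internal playtest has to wait for code integration (finishes day 20); asset creation (finishes day 12). The latest of these is day 20, so internal playtest runs day 20 to 20 + 12 = day 32.
QA pass has to wait for code integration (finishes day 20); internal playtest (finishes day 32). The latest of these is day 32, so QA pass runs day 32 to 32 + 9 = day 41.
After internal playtest (finishes day 32), balance pass can start at day 32 and finishes at day 39.
Cert submission cannot start until balance pass (finishes day 39, plus 1-day gap → day 40); QA pass (finishes day 41); asset creation (finishes day 12). The controlling bound is day 41, so cert submission finishes at 41 + 12 = day 53.
All tasks are finished once the last one completes. Finish times: Asset creation at 12, Code integration at 20, Internal playtest at 32, Balance pass at 39, QA pass at 41, Cert submission at 53. The latest is day 53.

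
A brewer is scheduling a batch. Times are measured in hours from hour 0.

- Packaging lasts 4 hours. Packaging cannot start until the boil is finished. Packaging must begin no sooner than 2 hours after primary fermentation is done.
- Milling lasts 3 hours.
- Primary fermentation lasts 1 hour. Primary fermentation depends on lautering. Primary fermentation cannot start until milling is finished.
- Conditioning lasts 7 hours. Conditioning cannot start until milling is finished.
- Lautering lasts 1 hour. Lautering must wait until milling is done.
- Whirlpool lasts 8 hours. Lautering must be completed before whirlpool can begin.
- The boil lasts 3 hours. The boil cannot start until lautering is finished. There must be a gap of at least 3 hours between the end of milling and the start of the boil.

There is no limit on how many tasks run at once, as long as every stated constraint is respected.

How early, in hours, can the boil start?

6

Nothing blocks milling, so it runs from hour 0 to hour 3.
After milling (finishes hour 3), lautering can start at hour 3 and finishes at hour 4.
The boil waits on lautering (finishes hour 4); milling (finishes hour 3, plus 3-hour gap → hour 6). The latest of these is hour 6, which is the earliest the boil can start.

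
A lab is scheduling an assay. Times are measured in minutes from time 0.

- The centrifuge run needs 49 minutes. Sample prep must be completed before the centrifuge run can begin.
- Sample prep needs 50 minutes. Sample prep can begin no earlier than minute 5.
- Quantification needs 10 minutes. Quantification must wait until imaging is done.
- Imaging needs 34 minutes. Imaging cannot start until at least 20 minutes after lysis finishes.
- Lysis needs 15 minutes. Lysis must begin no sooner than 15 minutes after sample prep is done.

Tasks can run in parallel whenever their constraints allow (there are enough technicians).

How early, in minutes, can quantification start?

Sample prep cannot begin until its own release at minute 5. It runs from minute 5 to 5 + 50 = minute 55.
After sample prep (finishes minute 55, plus 15-minute gap → minute 70), lysis can start at minute 70 and finishes at minute 85.
Imaging waits on lysis (finishes minute 85, plus 20-minute gap → minute 105), so it starts at minute 105 and finishes at 105 + 34 = minute 139.
Quantification waits on imaging (finishes minute 139), so the earliest it can start is minute 139.

139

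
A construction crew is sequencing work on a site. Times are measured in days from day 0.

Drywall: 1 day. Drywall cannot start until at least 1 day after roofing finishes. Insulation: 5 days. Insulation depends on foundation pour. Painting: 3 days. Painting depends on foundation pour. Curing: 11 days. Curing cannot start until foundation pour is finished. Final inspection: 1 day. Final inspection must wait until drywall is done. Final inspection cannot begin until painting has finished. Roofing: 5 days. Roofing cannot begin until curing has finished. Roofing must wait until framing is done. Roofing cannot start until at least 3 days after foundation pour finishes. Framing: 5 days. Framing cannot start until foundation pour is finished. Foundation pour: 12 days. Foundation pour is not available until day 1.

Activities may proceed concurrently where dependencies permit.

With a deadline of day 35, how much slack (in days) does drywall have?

Foundation pour waits on its own release at day 1, so it starts at day 1 and finishes at 1 + 12 = day 13.
Framing waits on foundation pour (finishes day 13), so it starts at day 13 and finishes at 13 + 5 = day 18.
Curing cannot begin until foundation pour (finishes day 13). It runs from day 13 to 13 + 11 = day 24.
Roofing needs all of curing (finishes day 24); framing (finishes day 18); foundation pour (finishes day 13, plus 3-day gap → day 16). That puts its earliest start at day 24; it finishes at 24 + 5 = day 29.
Drywall waits on roofing (finishes day 29, plus 1-day gap → day 30), so it starts at day 30 and finishes at 30 + 1 = day 31.

Working backward from the deadline:
Nothing follows final inspection; the deadline of day 35 is its only limit. It must start by 35 − 1 = day 34.
Drywall feeds into final inspection (must start by day 34); so drywall must finish by day 34 and therefore start by day 33.
So drywall can start as early as day 30 and as late as day 33, giving 33 − 30 = 3 days of slack.

3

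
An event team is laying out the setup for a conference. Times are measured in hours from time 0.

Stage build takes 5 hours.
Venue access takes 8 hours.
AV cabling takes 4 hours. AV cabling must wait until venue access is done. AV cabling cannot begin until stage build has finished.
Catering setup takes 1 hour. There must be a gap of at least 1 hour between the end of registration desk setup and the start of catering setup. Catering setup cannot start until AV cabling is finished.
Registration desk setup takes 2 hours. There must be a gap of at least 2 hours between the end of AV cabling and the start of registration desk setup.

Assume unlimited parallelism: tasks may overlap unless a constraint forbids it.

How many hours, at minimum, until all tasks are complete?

Stage build has no prerequisites, so it starts at hour 0 and finishes at hour 5.
Nothing blocks venue access, so it runs from hour 0 to hour 8.
AV cabling has to wait for venue access (finishes hour 8); stage build (finishes hour 5). The latest of these is hour 8, so AV cabling runs hour 8 to 8 + 4 = hour 12.
Registration desk setup cannot begin until AV cabling (finishes hour 12, plus 2-hour gap → hour 14). It runs from hour 14 to 14 + 2 = hour 16.
Catering setup has to wait for registration desk setup (finishes hour 16, plus 1-hour gap → hour 17); AV cabling (finishes hour 12). The latest of these is hour 17, so catering setup runs hour 17 to 17 + 1 = hour 18.
All tasks are finished once the last one completes. Finish times: Venue access at 8, Stage build at 5, AV cabling at 12, Registration desk setup at 16, Catering setup at 18. The latest is hour 18.

18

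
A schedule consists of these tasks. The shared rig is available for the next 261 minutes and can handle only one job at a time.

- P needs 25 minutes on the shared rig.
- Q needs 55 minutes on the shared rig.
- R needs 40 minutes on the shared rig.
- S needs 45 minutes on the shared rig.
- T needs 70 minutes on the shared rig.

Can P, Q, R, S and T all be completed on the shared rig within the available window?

Yes

Running back to back, the jobs need 25 + 55 + 40 + 45 + 70 = 235 minutes on the shared rig.
Since 235 ≤ 261, they fit within the window.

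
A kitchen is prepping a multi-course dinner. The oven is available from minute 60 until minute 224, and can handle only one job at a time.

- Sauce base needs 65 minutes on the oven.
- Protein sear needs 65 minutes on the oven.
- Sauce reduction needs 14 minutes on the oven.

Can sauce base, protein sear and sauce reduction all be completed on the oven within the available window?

The oven window is 224 − 60 = 164 minutes.
Running back to back, the jobs need 65 + 65 + 14 = 144 minutes on the oven.
Since 144 ≤ 164, they fit within the window.

Yes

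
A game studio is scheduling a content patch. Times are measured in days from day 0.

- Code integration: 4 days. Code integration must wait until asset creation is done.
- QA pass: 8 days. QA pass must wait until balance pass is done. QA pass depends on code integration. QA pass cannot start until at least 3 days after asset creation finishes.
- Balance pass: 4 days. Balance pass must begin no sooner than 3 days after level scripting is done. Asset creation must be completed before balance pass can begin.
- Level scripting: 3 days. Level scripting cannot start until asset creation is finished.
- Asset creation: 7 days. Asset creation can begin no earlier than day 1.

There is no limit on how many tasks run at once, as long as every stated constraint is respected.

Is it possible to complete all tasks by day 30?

Asset creation waits on its own release at day 1, so it starts at day 1 and finishes at 1 + 7 = day 8.
Code integration waits on asset creation (finishes day 8), so it starts at day 8 and finishes at 8 + 4 = day 12.
Level scripting cannot begin until asset creation (finishes day 8). It runs from day 8 to 8 + 3 = day 11.
For balance pass: level scripting (finishes day 11, plus 3-day gap → day 14); asset creation (finishes day 8). Taking the maximum gives a start of day 14, and it finishes at 14 + 4 = day 18.
QA pass has to wait for balance pass (finishes day 18); code integration (finishes day 12); asset creation (finishes day 8, plus 3-day gap → day 11). The latest of these is day 18, so QA pass runs day 18 to 18 + 8 = day 26.
Every task is finished by day 26, which is no later than the deadline of 30, so the schedule is feasible.

Yes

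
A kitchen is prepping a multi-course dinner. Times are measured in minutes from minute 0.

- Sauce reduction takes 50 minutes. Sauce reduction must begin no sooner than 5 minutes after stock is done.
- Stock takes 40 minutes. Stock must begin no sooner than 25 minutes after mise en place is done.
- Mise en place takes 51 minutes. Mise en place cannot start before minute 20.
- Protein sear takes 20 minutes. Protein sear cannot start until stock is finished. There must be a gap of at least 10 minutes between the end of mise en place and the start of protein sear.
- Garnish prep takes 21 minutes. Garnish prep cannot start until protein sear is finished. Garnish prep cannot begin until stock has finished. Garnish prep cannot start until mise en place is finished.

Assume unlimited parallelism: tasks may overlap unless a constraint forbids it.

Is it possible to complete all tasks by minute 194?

Mise en place waits on its own release at minute 20, so it starts at minute 20 and finishes at 20 + 51 = minute 71.
After mise en place (finishes minute 71, plus 25-minute gap → minute 96), stock can start at minute 96 and finishes at minute 136.
Sauce reduction waits on stock (finishes minute 136, plus 5-minute gap → minute 141), so it starts at minute 141 and finishes at 141 + 50 = minute 191.
For protein sear: stock (finishes minute 136); mise en place (finishes minute 71, plus 10-minute gap → minute 81). Taking the maximum gives a start of minute 136, and it finishes at 136 + 20 = minute 156.
Garnish prep has to wait for protein sear (finishes minute 156); stock (finishes minute 136); mise en place (finishes minute 71). The latest of these is minute 156, so garnish prep runs minute 156 to 156 + 21 = minute 177.
Every task is finished by minute 191, which is no later than the deadline of 194, so the schedule is feasible.

Yes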